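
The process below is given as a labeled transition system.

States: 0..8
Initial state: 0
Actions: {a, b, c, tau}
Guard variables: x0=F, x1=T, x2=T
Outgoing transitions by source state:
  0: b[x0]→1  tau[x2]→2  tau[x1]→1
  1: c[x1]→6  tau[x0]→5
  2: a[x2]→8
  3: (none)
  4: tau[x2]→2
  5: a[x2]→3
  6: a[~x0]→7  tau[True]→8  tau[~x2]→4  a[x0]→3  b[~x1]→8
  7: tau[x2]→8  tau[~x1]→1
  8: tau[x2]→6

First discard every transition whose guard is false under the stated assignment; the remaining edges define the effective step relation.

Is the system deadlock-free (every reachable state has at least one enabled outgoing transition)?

R = {0,1,2,6,7,8}
  0: tau→1  tau→2  [2 exit(s)]
  1: c→6  [1 exit(s)]
  2: a→8  [1 exit(s)]
  6: a→7  tau→8  [2 exit(s)]
  7: tau→8  [1 exit(s)]
  8: tau→6  [1 exit(s)]

Answer: DEADLOCK-FREE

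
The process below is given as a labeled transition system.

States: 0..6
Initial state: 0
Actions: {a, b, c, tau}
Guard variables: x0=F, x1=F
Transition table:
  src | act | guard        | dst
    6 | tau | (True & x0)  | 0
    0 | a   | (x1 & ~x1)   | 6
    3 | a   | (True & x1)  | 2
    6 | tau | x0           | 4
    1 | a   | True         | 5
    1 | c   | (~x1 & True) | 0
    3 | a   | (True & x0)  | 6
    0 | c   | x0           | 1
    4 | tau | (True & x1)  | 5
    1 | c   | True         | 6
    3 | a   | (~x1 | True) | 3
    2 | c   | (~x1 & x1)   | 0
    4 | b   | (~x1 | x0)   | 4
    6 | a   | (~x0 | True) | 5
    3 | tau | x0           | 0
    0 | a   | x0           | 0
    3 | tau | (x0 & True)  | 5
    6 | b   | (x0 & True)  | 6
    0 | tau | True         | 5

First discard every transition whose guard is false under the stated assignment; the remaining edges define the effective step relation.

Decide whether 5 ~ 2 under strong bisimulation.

Bisimulation quotient by refinement:
  π0 = {{0,1,2,3,4,5,6}}
  π1 = {{0},{1},{2,5},{3,6},{4}}
  π2 = {{0},{1},{2,5},{3},{4},{6}}
stable after 3 split(s): 6 block(s)
class of 5: {2,5}; class of 2: {2,5}

Answer: BISIMILAR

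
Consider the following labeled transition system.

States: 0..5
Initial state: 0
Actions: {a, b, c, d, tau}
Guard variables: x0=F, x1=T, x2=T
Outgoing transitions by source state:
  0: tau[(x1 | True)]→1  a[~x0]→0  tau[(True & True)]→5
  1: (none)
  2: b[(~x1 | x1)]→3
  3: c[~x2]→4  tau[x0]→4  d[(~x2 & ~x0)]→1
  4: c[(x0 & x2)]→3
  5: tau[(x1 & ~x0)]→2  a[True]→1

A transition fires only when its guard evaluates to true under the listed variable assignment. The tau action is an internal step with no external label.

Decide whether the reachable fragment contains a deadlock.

R = {0,1,2,3,5}
  0: a→0  tau→1  tau→5  [deg 3]
  1: ∅  [deadlock]
  2: b→3  [deg 1]
  3: ∅  [deadlock]
  5: a→1  tau→2  [deg 2]
trace reaching 1: tau

Answer: DEADLOCK at state 1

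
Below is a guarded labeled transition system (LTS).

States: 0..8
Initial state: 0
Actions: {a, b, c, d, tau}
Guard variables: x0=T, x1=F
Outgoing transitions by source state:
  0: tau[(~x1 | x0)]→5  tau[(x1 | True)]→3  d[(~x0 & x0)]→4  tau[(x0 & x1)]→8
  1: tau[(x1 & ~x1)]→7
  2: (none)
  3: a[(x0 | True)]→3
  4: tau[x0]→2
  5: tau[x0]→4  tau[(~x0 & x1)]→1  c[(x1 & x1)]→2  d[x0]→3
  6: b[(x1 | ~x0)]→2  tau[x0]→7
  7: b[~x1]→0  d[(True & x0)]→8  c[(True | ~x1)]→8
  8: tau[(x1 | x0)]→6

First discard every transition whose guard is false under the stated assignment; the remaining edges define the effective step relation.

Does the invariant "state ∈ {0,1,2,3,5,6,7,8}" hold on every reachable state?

Answer: INVARIANT VIOLATED at state 4

Analysis:
Inv-set: {0,1,2,3,5,6,7,8}
Reach set: {0,2,3,4,5}
  0: ✓
  2: ✓
  3: ✓
  4: outside
  5: ✓
reach 4 via tau·tau — violates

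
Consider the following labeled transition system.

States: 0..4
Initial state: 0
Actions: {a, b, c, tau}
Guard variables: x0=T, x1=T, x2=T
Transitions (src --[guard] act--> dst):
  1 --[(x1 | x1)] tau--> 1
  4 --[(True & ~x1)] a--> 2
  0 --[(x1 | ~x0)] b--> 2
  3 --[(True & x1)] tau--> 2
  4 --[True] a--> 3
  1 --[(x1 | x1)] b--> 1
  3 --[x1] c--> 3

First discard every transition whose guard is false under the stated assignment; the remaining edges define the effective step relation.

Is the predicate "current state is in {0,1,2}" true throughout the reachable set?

Allowed set {0,1,2}
R = {0,2}
  0: safe
  2: safe

Answer: INVARIANT HOLDS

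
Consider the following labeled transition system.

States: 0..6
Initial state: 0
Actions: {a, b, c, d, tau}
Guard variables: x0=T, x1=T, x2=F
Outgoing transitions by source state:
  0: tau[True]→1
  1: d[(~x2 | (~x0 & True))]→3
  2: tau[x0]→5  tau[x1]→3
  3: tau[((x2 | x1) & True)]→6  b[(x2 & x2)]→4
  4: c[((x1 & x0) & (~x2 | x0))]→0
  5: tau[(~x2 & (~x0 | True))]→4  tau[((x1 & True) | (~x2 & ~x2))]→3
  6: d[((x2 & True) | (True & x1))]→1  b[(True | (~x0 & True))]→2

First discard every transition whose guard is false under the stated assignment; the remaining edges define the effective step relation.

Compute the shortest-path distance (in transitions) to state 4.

Breadth-first toward 4:
  depth 0: {0}
  depth 1: {1}
  depth 2: {3}
  depth 3: {6}
  depth 4: {2}
  depth 5: {5}
  depth 6: {4}
first hit 4 at d=6 via tau·d·tau·b·tau·tau

Answer: 6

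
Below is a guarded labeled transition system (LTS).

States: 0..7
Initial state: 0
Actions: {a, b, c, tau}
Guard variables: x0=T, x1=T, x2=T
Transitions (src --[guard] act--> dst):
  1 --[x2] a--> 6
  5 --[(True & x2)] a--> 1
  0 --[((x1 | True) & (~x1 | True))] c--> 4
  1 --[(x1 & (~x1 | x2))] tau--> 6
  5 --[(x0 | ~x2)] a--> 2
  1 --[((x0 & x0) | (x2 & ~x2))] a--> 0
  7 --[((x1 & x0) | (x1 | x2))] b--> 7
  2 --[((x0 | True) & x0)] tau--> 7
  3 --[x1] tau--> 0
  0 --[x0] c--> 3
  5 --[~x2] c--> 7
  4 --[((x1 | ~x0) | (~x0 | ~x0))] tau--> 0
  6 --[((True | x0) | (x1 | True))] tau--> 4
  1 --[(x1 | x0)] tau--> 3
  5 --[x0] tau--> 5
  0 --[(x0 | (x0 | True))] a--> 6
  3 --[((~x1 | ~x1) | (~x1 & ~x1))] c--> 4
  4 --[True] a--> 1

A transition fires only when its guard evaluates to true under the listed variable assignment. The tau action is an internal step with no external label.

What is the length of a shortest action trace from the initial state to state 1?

Layered search for 1:
  depth 0: {0}
  depth 1: {3,4,6}
  depth 2: {1}
first hit 1 at d=2 via c·a

Answer: 2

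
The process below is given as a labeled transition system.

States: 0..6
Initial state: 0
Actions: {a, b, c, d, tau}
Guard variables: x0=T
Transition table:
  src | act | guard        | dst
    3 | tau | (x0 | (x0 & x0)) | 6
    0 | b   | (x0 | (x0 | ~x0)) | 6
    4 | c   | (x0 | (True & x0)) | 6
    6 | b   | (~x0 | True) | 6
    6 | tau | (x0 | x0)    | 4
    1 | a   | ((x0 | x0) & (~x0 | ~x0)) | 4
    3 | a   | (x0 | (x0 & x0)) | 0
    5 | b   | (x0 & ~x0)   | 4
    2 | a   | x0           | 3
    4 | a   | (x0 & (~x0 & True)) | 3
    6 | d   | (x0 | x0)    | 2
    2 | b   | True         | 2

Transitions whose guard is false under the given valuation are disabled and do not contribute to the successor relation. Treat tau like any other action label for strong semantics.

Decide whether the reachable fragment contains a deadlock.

Answer: DEADLOCK-FREE

Working:
Reach set: {0,2,3,4,6}
  0: b→6  [1 out]
  2: a→3  b→2  [2 out]
  3: a→0  tau→6  [2 out]
  4: c→6  [1 out]
  6: b→6  d→2  tau→4  [3 out]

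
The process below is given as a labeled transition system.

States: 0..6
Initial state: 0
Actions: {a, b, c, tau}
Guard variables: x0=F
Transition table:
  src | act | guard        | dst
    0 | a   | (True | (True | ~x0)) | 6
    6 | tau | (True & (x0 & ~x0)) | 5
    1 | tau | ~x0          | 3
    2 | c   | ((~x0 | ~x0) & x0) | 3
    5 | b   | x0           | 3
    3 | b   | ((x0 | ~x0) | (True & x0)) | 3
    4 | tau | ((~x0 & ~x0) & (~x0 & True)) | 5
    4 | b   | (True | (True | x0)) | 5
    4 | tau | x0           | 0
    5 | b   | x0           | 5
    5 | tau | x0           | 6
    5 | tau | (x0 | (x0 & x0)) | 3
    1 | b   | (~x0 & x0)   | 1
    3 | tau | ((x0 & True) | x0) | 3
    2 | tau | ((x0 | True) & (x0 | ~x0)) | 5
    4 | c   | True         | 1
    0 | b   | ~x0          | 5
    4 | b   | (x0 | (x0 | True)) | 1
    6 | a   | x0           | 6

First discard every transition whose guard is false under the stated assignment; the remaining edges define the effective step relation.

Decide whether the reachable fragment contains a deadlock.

R = {0,5,6}
  0: a→6  b→5  [2 out]
  5: ∅  [STUCK]
  6: ∅  [STUCK]
witness 5: b

Answer: DEADLOCK at state 5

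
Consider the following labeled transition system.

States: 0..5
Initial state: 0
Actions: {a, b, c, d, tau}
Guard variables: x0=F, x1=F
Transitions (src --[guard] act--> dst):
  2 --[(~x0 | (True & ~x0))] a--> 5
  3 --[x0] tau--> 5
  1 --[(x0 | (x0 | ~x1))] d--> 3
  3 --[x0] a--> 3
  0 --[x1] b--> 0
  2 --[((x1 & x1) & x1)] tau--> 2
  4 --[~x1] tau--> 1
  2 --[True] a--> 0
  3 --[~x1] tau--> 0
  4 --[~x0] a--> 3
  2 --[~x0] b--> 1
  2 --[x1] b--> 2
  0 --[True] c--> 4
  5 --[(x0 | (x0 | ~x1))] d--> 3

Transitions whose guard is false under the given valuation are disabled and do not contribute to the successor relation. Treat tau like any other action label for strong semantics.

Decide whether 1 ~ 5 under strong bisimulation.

Answer: BISIMILAR

Analysis:
Compute ~ classes (split until stable):
  P[0] = {{0,1,2,3,4,5}}
  P[1] = {{0},{1,5},{2},{3},{4}}
Fixed point at round 2; 5 class(es).
[1]={1,5}  [5]={1,5}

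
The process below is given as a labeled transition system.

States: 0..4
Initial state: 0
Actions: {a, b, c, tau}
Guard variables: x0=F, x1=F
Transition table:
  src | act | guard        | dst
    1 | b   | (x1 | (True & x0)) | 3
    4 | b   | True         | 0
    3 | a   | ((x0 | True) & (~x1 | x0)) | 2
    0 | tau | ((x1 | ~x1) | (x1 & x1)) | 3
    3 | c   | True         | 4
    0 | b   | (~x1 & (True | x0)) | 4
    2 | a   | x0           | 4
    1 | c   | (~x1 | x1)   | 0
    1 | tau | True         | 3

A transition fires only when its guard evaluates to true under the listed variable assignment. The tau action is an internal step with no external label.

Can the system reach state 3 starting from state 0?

Guard filter leaves 7 enabled edge(s).
depth 0: {0}
depth 1: {3,4}  total {0,3,4}
depth 2: {2}  total {0,2,3,4}
R = {0,2,3,4}
witness 3: tau

Answer: REACHABLE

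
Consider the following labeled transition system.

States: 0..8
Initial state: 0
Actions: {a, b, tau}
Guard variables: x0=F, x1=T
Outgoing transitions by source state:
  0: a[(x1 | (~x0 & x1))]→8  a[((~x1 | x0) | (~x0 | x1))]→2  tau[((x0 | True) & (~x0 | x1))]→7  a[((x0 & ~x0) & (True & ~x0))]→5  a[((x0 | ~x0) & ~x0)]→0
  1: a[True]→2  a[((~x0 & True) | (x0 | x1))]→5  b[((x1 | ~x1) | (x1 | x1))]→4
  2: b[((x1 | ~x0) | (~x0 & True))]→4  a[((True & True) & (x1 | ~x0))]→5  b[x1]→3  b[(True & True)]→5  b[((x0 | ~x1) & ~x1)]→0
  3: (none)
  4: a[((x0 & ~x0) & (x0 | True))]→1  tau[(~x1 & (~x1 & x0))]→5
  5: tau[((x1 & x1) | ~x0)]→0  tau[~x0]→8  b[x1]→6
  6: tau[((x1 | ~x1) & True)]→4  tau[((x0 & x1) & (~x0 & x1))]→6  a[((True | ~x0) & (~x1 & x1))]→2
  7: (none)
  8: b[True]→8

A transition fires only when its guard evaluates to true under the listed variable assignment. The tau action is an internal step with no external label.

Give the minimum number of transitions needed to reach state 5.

Answer: 2

Working:
Breadth-first toward 5:
  depth 0: {0}
  depth 1: {2,7,8}
  depth 2: {3,4,5}
5 enters at depth 2; path a·a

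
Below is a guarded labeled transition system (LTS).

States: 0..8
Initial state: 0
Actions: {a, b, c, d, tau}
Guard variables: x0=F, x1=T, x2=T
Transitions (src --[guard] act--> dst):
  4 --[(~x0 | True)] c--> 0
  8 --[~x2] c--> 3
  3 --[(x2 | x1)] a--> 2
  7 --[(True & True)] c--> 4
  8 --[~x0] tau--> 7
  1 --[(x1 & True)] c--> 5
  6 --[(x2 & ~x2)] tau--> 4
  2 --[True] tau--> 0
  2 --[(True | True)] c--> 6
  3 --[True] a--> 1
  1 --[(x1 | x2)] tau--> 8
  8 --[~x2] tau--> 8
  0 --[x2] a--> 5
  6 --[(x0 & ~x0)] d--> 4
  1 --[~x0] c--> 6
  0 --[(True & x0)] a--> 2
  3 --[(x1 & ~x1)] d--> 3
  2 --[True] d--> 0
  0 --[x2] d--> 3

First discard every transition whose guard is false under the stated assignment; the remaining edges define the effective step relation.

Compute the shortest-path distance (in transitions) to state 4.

Layered search for 4:
  L0 = {0}
  L1 = {3,5}
  L2 = {1,2}
  L3 = {6,8}
  L4 = {7}
  L5 = {4}
first hit 4 at d=5 via d·a·tau·tau·c

Answer: 5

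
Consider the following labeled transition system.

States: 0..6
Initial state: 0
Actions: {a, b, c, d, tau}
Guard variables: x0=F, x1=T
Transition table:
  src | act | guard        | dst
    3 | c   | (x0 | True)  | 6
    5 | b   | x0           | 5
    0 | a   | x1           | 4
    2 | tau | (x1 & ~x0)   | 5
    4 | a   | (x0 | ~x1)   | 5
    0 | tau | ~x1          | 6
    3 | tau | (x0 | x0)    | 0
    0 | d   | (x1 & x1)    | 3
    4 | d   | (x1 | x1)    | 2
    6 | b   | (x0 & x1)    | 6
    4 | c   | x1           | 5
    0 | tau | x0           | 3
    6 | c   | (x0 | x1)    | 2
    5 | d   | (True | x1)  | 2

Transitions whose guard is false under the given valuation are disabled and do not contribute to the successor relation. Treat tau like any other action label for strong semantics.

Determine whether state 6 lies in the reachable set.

Guard filter leaves 8 enabled edge(s).
L0 = {0}
L1 = {3,4}  now seen {0,3,4}
L2 = {2,5,6}  now seen {0,2,3,4,5,6}
Reachable = {0,2,3,4,5,6}
witness 6: d·c

Answer: REACHABLE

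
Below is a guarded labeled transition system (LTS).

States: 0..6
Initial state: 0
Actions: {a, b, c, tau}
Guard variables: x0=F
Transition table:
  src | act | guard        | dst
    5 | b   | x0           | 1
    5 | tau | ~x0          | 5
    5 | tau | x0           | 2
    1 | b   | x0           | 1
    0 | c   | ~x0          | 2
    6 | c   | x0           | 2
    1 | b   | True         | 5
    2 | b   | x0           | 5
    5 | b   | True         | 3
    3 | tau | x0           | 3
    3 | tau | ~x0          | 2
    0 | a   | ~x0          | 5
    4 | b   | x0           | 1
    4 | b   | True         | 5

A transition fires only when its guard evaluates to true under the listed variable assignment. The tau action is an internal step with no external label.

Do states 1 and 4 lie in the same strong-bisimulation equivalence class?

Answer: BISIMILAR

Working:
Refine partition for ~:
  π0 = {{0,1,2,3,4,5,6}}
  π1 = {{0},{1,4},{2,6},{3},{5}}
stable after 2 split(s): 5 block(s)
1∈{1,4}, 4∈{1,4}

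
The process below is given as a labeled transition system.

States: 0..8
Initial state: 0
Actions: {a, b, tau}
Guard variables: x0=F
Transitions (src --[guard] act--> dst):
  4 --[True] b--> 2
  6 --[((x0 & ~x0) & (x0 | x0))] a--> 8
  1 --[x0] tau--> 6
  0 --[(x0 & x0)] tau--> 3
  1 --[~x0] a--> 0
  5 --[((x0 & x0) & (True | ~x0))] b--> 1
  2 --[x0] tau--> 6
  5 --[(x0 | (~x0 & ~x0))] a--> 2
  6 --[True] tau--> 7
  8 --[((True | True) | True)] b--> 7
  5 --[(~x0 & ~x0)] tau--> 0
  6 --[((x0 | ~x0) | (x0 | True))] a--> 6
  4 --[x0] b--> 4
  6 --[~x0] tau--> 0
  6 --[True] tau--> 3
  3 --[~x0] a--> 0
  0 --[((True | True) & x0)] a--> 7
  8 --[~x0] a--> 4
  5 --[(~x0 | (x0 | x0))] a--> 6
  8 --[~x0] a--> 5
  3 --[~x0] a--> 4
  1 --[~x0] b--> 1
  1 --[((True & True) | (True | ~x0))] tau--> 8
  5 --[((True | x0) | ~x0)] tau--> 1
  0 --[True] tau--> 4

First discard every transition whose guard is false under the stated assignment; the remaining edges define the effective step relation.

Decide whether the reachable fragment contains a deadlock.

Answer: DEADLOCK at state 2

Analysis:
R = {0,2,4}
  0: tau→4  [1 exit(s)]
  2: ∅  [STUCK]
  4: b→2  [1 exit(s)]
witness 2: tau·b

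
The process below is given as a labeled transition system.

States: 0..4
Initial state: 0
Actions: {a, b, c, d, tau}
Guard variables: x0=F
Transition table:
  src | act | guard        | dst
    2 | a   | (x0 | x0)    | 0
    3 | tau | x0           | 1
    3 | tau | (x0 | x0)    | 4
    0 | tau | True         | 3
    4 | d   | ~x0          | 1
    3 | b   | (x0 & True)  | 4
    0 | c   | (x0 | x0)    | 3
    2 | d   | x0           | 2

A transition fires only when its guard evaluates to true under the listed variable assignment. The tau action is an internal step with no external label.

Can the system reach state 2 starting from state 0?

2 transition(s) survive guard evaluation.
Layer 0: {0}
Layer 1: {3}  now seen {0,3}
Reachable = {0,3}

Answer: UNREACHABLE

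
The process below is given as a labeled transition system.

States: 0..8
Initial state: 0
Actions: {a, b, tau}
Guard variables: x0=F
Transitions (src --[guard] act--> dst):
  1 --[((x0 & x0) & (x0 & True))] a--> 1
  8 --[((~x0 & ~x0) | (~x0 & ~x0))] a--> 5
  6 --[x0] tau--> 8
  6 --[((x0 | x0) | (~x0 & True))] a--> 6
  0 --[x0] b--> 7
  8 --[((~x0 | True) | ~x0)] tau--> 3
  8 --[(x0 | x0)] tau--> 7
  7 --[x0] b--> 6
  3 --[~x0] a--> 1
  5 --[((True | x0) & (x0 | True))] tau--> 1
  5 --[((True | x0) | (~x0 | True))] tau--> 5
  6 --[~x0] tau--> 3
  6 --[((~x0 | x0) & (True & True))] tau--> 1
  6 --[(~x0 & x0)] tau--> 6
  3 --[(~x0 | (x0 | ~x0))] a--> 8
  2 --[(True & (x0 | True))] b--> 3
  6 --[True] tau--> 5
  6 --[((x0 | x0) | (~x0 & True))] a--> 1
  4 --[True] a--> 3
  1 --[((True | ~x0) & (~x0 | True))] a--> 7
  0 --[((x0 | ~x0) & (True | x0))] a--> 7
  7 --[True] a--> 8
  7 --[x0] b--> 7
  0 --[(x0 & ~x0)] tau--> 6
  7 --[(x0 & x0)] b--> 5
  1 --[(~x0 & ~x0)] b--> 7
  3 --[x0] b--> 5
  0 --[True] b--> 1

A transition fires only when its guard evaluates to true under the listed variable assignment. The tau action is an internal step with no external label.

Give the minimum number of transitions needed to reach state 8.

Layered search for 8:
  L0 = {0}
  L1 = {1,7}
  L2 = {8}
first hit 8 at d=2 via a·a

Answer: 2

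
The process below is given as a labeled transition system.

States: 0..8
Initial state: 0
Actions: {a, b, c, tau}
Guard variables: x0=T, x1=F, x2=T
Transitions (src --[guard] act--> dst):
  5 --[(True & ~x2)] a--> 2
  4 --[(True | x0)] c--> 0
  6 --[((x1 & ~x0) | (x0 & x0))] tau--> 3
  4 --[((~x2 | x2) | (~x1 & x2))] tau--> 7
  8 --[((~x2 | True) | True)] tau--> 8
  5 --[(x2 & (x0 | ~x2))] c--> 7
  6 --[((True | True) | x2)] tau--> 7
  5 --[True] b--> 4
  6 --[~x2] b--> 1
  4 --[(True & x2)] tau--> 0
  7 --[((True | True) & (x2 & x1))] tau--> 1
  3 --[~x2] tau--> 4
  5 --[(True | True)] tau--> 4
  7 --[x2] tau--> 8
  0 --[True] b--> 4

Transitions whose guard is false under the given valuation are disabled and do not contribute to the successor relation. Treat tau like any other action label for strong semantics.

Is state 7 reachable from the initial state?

Answer: REACHABLE

Working:
11 transition(s) survive guard evaluation.
Layer 0: {0}
Layer 1: {4}  cumulative {0,4}
Layer 2: {7}  cumulative {0,4,7}
Layer 3: {8}  cumulative {0,4,7,8}
R = {0,4,7,8}
Path to 7: b·tau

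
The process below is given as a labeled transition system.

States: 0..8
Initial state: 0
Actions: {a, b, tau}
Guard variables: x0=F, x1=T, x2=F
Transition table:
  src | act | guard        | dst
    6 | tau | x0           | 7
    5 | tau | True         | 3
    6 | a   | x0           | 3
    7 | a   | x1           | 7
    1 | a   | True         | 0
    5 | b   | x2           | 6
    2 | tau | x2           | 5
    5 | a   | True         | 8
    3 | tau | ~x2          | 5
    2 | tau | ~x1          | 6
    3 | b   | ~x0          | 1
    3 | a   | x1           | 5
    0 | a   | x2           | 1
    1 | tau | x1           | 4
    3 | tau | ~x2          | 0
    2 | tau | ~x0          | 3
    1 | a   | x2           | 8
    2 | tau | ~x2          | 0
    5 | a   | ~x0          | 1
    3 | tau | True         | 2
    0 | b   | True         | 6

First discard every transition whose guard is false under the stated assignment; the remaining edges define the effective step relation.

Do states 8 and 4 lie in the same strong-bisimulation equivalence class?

Refine partition for ~:
  P[0] = {{0,1,2,3,4,5,6,7,8}}
  P[1] = {{0},{1,5},{2},{3},{4,6,8},{7}}
  P[2] = {{0},{1},{2},{3},{4,6,8},{5},{7}}
Fixed point at round 3; 7 class(es).
8∈{4,6,8}, 4∈{4,6,8}

Answer: BISIMILAR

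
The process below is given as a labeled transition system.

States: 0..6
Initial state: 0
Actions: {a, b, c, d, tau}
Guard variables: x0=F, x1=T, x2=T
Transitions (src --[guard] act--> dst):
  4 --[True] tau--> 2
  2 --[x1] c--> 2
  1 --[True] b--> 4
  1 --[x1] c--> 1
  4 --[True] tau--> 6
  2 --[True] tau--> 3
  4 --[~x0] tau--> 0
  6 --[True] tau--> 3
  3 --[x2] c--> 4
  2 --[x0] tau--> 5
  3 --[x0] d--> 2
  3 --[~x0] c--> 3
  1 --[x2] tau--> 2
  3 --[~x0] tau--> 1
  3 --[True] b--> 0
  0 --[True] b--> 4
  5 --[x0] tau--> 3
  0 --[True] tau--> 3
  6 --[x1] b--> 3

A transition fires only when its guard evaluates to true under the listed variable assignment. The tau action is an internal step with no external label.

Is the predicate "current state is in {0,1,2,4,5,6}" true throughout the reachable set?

Allowed set {0,1,2,4,5,6}
Reach set: {0,1,2,3,4,6}
  0: ok
  1: ok
  2: ok
  3: outside
  4: ok
  6: ok
witness against invariant: tau → 3

Answer: INVARIANT VIOLATED at state 3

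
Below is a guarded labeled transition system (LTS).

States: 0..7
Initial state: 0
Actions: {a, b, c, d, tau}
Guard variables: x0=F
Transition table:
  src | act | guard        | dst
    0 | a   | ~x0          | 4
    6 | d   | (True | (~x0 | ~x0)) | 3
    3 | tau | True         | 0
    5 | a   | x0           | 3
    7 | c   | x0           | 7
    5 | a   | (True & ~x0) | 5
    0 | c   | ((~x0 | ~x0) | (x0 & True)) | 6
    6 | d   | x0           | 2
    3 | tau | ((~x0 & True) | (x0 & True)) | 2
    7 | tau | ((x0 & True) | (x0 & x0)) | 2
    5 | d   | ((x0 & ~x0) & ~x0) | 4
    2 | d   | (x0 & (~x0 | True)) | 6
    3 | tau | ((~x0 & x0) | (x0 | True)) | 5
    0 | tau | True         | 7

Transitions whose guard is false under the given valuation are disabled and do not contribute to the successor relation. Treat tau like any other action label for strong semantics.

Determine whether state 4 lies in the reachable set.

Answer: REACHABLE

Working:
Guard filter leaves 8 enabled edge(s).
depth 0: {0}
depth 1: {4,6,7}  cumulative {0,4,6,7}
depth 2: {3}  cumulative {0,3,4,6,7}
depth 3: {2,5}  cumulative {0,2,3,4,5,6,7}
R = {0,2,3,4,5,6,7}
Path to 4: a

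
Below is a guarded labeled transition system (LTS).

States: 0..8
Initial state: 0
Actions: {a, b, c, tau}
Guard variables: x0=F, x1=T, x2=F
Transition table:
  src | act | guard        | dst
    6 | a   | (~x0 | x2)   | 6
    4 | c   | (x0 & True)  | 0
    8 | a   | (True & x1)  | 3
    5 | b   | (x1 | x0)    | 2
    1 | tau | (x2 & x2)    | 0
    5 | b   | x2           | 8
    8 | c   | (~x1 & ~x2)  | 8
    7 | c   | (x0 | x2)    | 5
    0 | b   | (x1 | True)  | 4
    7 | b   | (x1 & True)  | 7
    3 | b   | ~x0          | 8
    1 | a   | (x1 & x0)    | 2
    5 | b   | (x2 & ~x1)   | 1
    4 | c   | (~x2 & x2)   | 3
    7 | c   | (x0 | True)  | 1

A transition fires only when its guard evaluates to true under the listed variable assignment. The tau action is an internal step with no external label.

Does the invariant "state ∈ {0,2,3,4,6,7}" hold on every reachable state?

Answer: INVARIANT HOLDS

Analysis:
Allowed set {0,2,3,4,6,7}
Reach set: {0,4}
  0: ok
  4: ok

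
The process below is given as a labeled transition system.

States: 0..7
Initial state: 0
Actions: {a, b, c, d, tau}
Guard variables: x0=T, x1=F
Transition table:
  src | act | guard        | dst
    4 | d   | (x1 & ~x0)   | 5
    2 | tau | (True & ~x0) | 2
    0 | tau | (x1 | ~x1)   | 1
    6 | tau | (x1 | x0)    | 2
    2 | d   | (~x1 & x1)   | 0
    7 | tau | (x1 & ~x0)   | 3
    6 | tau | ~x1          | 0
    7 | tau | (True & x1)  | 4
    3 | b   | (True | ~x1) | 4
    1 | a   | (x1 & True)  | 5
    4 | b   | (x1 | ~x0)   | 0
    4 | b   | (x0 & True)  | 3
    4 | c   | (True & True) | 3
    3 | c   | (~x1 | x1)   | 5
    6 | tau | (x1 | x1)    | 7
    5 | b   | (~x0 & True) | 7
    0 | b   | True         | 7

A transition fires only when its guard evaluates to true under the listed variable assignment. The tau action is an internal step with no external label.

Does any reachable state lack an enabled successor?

Answer: DEADLOCK at state 1

Trace:
R = {0,1,7}
  0: b→7  tau→1  [2 exit(s)]
  1: ∅  [STUCK]
  7: ∅  [STUCK]
Path to 1: tau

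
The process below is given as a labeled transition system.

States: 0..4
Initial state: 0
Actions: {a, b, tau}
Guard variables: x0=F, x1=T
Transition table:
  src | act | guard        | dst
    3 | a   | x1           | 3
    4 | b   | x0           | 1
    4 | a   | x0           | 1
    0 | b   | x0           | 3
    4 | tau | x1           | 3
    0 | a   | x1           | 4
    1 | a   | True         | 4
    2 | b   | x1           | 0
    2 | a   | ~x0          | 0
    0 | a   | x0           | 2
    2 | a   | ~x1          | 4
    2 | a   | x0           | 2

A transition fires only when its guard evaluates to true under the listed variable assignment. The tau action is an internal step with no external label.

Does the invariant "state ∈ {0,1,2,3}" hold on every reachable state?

Answer: INVARIANT VIOLATED at state 4

Working:
Inv-set: {0,1,2,3}
R = {0,3,4}
  0: ✓
  3: ✓
  4: outside
counterexample path to 4: a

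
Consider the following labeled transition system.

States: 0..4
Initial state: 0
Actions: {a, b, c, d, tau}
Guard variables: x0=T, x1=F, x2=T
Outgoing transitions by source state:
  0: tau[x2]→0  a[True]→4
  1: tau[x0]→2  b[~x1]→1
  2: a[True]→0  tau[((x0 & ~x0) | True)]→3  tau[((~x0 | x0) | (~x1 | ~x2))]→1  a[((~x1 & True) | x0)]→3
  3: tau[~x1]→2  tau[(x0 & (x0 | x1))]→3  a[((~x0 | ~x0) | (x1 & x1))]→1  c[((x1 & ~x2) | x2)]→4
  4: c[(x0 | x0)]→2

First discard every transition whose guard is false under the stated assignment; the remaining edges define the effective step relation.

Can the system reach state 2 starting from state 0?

Answer: REACHABLE

Analysis:
12 transition(s) survive guard evaluation.
Layer 0: {0}
Layer 1: {4}  total {0,4}
Layer 2: {2}  total {0,2,4}
Layer 3: {1,3}  total {0,1,2,3,4}
R = {0,1,2,3,4}
witness 2: a·c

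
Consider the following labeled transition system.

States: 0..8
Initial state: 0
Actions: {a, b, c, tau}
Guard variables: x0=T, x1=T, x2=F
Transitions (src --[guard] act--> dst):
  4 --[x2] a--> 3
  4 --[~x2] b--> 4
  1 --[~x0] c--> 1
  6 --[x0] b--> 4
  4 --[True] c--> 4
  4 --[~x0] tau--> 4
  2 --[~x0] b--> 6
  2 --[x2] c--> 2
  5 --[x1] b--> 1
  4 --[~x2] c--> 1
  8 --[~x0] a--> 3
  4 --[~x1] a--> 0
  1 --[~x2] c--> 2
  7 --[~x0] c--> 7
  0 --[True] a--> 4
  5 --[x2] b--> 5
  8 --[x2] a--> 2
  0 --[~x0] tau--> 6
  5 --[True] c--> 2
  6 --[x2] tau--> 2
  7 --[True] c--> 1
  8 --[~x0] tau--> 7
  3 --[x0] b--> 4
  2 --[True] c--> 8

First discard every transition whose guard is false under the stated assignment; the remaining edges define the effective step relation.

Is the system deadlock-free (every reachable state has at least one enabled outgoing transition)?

Answer: DEADLOCK at state 8

Trace:
Reach set: {0,1,2,4,8}
  0: a→4  [1 out]
  1: c→2  [1 out]
  2: c→8  [1 out]
  4: b→4  c→1  c→4  [3 out]
  8: ∅  [deadlock]
witness 8: a·c·c·c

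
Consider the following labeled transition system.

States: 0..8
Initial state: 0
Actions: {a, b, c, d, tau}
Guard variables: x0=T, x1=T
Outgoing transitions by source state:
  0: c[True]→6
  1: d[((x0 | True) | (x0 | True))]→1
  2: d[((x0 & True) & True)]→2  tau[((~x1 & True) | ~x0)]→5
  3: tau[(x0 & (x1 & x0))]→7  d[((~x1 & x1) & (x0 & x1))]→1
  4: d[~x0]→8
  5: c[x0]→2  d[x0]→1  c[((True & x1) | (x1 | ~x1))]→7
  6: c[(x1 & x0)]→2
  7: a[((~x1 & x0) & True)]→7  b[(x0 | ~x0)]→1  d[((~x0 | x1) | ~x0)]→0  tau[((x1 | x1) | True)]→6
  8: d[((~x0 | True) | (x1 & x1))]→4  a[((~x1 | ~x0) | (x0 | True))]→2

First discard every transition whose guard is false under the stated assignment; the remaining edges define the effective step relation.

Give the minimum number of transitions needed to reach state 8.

Answer: UNREACHABLE

Analysis:
BFS to 8:
  depth 0: {0}
  depth 1: {6}
  depth 2: {2}
8 never appears.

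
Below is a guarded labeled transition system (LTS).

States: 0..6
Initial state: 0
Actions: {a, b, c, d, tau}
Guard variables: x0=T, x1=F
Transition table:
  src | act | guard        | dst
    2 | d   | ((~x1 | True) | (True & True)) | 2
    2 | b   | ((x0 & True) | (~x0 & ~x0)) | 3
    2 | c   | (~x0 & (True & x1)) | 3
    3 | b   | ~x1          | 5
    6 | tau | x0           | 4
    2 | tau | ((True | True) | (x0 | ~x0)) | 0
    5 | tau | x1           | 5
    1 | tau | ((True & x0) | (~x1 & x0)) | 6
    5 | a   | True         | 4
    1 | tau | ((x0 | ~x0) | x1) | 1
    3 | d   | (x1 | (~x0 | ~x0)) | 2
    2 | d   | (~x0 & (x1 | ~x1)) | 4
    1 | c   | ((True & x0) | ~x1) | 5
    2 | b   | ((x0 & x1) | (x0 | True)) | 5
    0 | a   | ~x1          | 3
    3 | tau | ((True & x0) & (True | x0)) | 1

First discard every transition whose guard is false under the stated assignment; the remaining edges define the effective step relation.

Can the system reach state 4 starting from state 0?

Answer: REACHABLE

Analysis:
Guard filter leaves 12 enabled edge(s).
Layer 0: {0}
Layer 1: {3}  now seen {0,3}
Layer 2: {1,5}  now seen {0,1,3,5}
Layer 3: {4,6}  now seen {0,1,3,4,5,6}
R = {0,1,3,4,5,6}
witness 4: a·b·a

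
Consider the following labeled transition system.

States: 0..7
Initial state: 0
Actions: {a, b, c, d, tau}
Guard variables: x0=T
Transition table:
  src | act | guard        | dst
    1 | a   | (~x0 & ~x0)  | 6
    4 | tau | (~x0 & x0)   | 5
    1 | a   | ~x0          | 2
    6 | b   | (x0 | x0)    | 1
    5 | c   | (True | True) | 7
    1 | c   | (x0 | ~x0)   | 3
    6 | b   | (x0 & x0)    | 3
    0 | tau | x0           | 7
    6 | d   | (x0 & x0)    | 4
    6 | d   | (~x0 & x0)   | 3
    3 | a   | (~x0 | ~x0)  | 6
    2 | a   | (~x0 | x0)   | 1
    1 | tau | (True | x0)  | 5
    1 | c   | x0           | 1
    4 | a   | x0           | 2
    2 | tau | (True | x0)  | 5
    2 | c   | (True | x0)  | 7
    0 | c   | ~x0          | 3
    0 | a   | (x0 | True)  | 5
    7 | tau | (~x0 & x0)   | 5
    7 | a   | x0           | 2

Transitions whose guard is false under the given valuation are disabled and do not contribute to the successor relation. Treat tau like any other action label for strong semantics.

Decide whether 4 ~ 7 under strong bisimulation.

Answer: BISIMILAR

Analysis:
Refine partition for ~:
  π0 = {{0,1,2,3,4,5,6,7}}
  π1 = {{0},{1},{2},{3},{4,7},{5},{6}}
7 equivalence class(es) (converged in 2)
4∈{4,7}, 7∈{4,7}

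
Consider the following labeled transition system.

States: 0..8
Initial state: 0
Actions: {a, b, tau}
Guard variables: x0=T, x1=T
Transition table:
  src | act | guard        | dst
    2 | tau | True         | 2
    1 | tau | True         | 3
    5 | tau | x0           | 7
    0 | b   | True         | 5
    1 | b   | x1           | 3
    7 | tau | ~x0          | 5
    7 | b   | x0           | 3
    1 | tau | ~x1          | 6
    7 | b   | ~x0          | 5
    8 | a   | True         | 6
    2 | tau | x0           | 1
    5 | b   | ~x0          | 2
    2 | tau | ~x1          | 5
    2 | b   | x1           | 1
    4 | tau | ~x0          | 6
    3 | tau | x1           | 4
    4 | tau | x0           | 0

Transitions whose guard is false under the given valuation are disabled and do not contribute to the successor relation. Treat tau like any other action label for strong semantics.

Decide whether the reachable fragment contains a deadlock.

Answer: DEADLOCK-FREE

Trace:
R = {0,3,4,5,7}
  0: b→5  [1 exit(s)]
  3: tau→4  [1 exit(s)]
  4: tau→0  [1 exit(s)]
  5: tau→7  [1 exit(s)]
  7: b→3  [1 exit(s)]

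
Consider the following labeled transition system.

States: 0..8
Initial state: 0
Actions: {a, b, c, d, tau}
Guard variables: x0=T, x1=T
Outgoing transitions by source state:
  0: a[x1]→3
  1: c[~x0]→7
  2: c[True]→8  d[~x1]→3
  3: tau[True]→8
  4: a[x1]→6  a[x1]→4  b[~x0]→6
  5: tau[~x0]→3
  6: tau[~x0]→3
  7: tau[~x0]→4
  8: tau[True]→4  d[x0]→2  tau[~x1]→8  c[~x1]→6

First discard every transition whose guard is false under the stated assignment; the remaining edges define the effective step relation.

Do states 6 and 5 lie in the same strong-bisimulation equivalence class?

Answer: BISIMILAR

Analysis:
Refine partition for ~:
  round 0: {{0,1,2,3,4,5,6,7,8}}
  round 1: {{0,4},{1,5,6,7},{2},{3},{8}}
  round 2: {{0},{1,5,6,7},{2},{3},{4},{8}}
6 equivalence class(es) (converged in 3)
[6]={1,5,6,7}  [5]={1,5,6,7}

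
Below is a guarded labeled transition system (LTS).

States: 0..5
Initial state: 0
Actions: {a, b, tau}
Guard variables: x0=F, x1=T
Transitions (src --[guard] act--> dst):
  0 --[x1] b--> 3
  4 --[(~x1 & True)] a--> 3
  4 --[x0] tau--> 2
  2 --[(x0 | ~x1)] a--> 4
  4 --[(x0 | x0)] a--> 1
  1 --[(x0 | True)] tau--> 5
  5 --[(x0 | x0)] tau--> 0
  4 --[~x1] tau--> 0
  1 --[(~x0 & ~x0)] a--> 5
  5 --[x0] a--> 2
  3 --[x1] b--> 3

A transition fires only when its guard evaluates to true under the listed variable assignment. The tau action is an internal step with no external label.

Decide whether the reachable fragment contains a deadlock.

R = {0,3}
  0: b→3  [1 out]
  3: b→3  [1 out]

Answer: DEADLOCK-FREE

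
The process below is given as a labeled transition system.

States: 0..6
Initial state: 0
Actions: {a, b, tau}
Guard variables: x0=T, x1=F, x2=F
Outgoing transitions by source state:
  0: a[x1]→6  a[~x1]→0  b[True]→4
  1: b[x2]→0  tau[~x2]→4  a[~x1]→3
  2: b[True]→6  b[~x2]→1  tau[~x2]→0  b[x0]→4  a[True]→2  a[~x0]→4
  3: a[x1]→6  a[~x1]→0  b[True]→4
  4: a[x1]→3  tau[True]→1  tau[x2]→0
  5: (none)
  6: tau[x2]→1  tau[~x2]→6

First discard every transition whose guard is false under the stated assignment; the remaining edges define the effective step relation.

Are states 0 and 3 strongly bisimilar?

Refine partition for ~:
  π0 = {{0,1,2,3,4,5,6}}
  π1 = {{0,3},{1},{2},{4,6},{5}}
  π2 = {{0,3},{1},{2},{4},{5},{6}}
6 equivalence class(es) (converged in 3)
0∈{0,3}, 3∈{0,3}

Answer: BISIMILAR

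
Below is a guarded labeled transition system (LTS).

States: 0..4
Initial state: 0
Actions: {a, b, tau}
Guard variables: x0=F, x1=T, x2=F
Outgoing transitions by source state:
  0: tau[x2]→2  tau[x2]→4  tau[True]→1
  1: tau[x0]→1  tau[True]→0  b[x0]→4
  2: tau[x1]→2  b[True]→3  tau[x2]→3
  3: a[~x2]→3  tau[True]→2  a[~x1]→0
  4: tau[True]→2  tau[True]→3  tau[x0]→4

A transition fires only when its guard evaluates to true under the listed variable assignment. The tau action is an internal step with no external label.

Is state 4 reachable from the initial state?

Answer: UNREACHABLE

Trace:
After dropping false guards: 8 live edges.
depth 0: {0}
depth 1: {1}  now seen {0,1}
R = {0,1}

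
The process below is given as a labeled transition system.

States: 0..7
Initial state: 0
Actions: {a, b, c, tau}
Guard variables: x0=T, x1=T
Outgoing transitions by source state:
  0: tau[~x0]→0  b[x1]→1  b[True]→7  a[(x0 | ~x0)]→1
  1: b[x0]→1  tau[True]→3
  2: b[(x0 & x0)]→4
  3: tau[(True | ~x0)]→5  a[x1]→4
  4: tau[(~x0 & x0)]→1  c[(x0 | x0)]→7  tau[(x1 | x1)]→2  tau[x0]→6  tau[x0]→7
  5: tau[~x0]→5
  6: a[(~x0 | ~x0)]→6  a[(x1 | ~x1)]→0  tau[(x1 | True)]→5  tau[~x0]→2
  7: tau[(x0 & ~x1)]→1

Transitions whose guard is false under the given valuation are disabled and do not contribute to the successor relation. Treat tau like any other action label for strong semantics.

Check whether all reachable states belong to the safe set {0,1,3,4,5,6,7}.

Allowed set {0,1,3,4,5,6,7}
R = {0,1,2,3,4,5,6,7}
  0: ✓
  1: ✓
  2: ✗ unsafe
  3: ✓
  4: ✓
  5: ✓
  6: ✓
  7: ✓
counterexample path to 2: b·tau·a·tau

Answer: INVARIANT VIOLATED at state 2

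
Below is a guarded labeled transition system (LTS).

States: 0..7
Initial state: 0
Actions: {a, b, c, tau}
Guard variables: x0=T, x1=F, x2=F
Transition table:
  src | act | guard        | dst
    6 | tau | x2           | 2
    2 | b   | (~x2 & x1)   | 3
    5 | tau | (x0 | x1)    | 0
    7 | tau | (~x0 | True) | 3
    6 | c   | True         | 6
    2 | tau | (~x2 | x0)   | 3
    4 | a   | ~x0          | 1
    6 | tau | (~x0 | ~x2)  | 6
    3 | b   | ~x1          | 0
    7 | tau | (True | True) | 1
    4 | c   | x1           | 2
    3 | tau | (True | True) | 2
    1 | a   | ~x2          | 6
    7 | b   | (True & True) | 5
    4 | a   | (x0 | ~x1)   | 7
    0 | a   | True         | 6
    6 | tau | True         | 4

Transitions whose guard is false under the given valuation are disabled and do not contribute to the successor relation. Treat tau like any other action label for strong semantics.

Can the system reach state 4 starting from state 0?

After dropping false guards: 13 live edges.
L0 = {0}
L1 = {6}  cumulative {0,6}
L2 = {4}  cumulative {0,4,6}
L3 = {7}  cumulative {0,4,6,7}
L4 = {1,3,5}  cumulative {0,1,3,4,5,6,7}
L5 = {2}  cumulative {0,1,2,3,4,5,6,7}
Reachable = {0,1,2,3,4,5,6,7}
trace reaching 4: a·tau

Answer: REACHABLE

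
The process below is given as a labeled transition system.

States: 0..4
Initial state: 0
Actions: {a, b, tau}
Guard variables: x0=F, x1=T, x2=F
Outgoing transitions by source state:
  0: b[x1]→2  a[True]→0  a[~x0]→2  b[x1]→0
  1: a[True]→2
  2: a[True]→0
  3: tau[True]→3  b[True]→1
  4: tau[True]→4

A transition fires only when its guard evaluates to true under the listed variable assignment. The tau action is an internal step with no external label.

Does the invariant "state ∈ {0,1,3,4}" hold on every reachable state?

Allowed set {0,1,3,4}
R = {0,2}
  0: safe
  2: ✗ unsafe
counterexample path to 2: b

Answer: INVARIANT VIOLATED at state 2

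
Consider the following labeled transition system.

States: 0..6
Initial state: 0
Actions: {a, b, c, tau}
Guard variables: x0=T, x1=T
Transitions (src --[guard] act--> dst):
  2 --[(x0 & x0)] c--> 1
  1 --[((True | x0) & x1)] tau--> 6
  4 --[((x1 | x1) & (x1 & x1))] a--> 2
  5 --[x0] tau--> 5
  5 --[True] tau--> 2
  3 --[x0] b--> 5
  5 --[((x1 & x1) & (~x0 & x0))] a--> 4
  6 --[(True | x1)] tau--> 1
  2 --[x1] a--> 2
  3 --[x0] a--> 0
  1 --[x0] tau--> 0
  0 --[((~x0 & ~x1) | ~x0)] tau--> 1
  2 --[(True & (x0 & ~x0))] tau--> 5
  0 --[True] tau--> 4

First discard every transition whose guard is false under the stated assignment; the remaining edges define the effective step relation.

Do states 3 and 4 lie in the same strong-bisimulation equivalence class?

Compute ~ classes (split until stable):
  round 0: {{0,1,2,3,4,5,6}}
  round 1: {{0,1,5,6},{2},{3},{4}}
  round 2: {{0},{1,6},{2},{3},{4},{5}}
  round 3: {{0},{1},{2},{3},{4},{5},{6}}
stable after 4 split(s): 7 block(s)
3∈{3}, 4∈{4}

Answer: NOT BISIMILAR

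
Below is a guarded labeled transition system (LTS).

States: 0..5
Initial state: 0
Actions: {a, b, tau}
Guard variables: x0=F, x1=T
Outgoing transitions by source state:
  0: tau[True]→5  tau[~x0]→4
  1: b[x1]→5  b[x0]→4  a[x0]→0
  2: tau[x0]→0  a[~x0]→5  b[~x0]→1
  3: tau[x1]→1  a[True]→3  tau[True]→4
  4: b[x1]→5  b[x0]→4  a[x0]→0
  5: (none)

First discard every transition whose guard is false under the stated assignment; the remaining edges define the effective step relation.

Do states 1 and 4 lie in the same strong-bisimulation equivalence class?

Bisimulation quotient by refinement:
  round 0: {{0,1,2,3,4,5}}
  round 1: {{0},{1,4},{2},{3},{5}}
5 equivalence class(es) (converged in 2)
class of 1: {1,4}; class of 4: {1,4}

Answer: BISIMILAR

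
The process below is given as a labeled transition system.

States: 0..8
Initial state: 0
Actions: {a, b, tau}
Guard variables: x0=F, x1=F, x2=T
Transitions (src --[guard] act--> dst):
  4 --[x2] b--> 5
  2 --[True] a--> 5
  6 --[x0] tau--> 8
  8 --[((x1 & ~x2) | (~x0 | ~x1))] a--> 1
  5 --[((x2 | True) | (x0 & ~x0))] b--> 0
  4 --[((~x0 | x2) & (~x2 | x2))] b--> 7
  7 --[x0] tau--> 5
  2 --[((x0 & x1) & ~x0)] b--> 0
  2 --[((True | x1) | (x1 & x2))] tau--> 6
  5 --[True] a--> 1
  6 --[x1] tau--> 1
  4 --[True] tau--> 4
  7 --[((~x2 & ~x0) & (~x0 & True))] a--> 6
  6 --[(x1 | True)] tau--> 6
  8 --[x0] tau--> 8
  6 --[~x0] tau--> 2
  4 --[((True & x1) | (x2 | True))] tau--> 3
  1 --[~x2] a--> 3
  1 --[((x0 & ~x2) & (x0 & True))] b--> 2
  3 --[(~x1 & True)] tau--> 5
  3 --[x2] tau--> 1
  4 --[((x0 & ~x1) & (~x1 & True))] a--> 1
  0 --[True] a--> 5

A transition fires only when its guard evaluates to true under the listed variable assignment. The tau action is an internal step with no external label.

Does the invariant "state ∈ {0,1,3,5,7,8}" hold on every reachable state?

Safe = {0,1,3,5,7,8}
Reachable = {0,1,5}
  0: ok
  1: ok
  5: ok

Answer: INVARIANT HOLDS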